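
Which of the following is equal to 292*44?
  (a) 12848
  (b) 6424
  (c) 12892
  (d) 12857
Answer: a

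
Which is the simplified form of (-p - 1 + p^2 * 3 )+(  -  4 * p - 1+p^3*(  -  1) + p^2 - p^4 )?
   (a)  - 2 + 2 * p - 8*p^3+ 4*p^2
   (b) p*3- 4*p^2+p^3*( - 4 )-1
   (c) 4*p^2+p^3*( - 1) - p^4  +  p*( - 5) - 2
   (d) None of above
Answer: c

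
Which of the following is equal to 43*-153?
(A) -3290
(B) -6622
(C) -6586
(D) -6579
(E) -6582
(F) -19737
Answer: D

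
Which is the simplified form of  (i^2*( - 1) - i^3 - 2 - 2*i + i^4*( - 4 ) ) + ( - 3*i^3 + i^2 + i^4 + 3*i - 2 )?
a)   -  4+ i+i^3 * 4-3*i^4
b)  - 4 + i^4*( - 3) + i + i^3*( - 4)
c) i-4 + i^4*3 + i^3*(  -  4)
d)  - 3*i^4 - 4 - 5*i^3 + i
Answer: b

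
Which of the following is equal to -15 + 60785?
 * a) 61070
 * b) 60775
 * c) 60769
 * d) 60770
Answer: d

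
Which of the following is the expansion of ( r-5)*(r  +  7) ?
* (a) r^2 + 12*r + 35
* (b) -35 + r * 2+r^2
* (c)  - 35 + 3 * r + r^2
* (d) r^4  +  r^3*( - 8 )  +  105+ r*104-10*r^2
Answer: b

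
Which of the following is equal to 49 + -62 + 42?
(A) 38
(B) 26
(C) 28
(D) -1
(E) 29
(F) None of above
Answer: E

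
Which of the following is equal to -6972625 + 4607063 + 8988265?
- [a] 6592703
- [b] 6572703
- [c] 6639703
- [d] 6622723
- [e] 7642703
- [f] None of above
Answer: f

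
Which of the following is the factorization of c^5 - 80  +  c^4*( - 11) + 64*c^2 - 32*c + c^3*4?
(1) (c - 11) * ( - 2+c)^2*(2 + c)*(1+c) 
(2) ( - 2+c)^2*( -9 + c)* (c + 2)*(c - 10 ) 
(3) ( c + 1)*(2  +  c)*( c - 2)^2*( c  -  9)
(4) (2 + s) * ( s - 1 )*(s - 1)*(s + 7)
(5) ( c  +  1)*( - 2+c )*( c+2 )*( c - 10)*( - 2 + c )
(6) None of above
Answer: 5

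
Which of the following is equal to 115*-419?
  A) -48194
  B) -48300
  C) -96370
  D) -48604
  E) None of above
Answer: E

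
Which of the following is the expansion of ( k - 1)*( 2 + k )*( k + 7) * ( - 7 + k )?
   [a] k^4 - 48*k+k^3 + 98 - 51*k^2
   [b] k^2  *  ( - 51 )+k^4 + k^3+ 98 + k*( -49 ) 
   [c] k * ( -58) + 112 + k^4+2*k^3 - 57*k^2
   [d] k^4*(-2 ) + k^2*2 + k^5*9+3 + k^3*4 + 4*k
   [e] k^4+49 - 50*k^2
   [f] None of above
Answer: b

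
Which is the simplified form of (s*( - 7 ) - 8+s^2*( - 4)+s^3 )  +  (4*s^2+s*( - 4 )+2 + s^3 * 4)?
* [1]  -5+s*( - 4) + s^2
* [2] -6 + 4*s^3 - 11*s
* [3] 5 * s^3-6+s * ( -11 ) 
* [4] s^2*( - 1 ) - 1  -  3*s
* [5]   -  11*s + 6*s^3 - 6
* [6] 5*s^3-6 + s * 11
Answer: 3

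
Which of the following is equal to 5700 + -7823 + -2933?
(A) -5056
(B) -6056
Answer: A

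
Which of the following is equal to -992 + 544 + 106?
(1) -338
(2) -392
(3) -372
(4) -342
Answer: 4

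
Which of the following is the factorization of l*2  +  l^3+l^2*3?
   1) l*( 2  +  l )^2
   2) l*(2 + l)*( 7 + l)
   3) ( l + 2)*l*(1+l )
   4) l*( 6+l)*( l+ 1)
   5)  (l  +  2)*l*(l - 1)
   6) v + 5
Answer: 3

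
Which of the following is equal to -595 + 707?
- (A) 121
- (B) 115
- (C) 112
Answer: C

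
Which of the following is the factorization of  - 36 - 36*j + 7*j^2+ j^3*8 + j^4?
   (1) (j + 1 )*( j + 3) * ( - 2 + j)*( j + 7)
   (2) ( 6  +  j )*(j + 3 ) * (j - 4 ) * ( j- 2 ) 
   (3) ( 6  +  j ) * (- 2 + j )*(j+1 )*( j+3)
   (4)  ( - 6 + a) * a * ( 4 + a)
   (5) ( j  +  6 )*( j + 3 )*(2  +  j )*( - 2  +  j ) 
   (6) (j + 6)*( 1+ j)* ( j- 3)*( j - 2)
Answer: 3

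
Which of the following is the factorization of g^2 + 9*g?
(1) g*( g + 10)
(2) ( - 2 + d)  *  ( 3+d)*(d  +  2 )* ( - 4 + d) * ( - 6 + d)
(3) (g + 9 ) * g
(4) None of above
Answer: 3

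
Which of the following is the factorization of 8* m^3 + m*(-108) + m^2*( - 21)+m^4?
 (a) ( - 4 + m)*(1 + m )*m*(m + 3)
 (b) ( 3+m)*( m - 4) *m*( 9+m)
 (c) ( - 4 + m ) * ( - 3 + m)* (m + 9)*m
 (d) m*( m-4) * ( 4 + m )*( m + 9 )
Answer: b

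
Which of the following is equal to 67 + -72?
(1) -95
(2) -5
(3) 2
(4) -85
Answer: 2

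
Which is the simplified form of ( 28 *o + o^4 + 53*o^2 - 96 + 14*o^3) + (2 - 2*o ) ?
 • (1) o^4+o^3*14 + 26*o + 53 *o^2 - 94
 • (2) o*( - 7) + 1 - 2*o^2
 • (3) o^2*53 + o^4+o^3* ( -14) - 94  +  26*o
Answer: 1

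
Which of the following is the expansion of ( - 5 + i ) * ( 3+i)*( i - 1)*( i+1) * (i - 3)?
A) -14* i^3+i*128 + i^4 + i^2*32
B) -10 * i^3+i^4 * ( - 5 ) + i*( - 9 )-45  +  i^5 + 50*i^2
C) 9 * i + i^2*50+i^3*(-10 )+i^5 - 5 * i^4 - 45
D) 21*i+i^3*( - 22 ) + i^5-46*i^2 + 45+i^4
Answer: C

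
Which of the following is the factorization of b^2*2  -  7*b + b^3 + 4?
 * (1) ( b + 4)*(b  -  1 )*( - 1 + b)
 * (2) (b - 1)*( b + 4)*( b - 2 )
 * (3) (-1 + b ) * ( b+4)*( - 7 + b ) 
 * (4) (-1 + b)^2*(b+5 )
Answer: 1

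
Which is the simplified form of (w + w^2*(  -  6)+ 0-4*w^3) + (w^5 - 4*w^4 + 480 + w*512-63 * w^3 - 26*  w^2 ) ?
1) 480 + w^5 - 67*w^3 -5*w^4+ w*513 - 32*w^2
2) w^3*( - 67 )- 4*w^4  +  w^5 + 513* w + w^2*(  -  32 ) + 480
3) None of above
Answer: 2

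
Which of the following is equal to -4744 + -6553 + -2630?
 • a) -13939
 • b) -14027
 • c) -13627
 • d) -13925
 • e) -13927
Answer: e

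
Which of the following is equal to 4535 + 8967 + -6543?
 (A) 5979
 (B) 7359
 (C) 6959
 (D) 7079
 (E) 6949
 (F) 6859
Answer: C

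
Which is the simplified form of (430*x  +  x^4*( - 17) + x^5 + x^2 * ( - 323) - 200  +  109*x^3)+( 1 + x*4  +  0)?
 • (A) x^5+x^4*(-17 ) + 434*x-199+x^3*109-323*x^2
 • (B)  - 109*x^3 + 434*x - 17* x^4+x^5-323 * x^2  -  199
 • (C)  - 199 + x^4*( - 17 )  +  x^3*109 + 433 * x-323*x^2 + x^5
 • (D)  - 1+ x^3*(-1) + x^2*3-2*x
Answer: A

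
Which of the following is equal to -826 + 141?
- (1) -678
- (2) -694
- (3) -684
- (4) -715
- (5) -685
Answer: 5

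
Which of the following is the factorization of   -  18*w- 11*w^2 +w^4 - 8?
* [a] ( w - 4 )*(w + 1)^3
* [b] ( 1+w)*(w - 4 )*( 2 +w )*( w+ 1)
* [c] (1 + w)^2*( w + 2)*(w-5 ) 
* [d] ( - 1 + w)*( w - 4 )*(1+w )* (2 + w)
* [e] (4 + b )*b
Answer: b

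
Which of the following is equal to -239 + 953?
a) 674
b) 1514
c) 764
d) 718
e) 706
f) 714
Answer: f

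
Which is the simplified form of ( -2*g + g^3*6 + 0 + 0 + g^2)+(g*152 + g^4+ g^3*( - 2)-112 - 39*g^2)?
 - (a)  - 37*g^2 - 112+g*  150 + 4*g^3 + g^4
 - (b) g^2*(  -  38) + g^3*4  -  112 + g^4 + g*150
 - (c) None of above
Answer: b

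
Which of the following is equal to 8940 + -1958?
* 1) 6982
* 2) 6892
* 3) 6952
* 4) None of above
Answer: 1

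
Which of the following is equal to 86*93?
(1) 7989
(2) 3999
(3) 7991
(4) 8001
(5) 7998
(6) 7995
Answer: 5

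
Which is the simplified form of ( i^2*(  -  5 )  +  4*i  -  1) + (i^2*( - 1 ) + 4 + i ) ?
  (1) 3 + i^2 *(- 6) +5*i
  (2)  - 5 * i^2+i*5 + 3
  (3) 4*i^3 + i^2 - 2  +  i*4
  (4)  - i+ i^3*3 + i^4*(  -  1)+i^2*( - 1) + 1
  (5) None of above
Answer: 1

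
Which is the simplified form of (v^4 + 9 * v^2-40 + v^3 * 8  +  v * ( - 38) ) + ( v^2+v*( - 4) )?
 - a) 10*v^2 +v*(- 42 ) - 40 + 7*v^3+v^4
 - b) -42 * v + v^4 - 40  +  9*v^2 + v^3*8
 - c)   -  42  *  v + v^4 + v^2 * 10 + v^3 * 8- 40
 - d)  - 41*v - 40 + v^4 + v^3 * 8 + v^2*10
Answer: c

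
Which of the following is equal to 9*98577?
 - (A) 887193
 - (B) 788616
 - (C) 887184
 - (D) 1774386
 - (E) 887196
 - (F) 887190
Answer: A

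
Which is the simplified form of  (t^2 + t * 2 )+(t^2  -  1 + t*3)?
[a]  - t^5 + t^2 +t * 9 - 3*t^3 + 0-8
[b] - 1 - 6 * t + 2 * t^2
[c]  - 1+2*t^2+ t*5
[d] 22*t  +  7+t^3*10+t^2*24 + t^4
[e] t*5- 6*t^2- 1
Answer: c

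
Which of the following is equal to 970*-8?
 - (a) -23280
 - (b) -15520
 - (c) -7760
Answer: c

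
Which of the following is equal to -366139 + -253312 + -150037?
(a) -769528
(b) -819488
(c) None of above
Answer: c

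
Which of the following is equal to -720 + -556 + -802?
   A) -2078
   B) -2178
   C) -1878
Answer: A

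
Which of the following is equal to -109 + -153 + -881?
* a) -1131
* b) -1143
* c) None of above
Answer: b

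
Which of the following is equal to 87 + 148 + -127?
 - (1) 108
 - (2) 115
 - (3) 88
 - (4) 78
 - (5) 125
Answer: 1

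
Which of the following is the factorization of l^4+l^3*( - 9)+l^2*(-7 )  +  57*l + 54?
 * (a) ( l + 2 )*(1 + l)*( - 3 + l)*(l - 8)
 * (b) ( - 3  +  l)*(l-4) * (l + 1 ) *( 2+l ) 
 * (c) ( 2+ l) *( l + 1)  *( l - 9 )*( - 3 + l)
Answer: c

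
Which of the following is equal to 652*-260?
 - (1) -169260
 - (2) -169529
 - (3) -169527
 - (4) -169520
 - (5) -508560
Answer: 4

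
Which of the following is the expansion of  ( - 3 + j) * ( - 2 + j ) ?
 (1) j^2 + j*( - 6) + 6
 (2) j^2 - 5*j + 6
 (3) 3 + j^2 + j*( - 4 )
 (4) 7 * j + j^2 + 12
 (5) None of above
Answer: 2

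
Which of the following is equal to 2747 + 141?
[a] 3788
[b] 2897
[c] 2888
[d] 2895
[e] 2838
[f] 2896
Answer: c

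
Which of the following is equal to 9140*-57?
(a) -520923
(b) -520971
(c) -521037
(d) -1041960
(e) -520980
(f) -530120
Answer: e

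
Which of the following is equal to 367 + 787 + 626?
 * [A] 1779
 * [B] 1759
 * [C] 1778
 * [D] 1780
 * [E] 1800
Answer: D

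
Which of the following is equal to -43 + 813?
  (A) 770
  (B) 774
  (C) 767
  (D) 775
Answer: A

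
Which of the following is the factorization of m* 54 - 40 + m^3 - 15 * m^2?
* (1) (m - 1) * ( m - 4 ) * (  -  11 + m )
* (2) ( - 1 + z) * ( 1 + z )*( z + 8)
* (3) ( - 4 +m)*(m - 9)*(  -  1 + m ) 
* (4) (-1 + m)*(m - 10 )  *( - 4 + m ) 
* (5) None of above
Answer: 4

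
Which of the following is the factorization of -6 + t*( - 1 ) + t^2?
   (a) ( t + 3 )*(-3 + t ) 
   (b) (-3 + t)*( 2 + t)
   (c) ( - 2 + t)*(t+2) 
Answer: b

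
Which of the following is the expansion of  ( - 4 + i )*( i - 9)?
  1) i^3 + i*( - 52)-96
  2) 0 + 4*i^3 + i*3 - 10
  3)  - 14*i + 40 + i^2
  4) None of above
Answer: 4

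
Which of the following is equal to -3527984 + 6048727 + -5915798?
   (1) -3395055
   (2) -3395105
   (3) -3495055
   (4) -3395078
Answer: 1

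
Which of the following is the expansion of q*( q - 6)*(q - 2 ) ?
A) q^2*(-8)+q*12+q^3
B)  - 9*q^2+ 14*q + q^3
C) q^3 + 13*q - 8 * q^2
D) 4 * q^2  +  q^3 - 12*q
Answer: A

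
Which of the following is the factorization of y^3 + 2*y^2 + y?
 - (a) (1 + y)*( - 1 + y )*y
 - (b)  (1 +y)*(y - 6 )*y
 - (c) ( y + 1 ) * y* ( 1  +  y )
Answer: c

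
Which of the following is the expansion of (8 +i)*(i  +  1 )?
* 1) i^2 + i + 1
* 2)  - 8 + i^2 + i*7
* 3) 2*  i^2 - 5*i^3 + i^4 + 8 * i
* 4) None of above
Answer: 4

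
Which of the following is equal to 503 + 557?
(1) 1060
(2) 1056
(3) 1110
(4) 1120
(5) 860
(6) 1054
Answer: 1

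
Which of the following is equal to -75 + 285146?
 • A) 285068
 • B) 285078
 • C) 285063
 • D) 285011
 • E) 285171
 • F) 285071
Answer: F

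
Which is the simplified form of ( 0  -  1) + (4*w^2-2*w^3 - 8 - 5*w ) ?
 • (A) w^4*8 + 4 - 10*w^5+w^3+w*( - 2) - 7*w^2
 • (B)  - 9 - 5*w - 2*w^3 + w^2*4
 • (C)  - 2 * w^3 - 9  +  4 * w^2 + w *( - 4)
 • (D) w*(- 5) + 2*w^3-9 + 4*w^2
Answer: B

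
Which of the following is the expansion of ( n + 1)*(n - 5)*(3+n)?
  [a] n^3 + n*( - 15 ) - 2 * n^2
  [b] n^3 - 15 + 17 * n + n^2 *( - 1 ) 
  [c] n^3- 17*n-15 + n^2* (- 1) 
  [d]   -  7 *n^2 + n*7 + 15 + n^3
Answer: c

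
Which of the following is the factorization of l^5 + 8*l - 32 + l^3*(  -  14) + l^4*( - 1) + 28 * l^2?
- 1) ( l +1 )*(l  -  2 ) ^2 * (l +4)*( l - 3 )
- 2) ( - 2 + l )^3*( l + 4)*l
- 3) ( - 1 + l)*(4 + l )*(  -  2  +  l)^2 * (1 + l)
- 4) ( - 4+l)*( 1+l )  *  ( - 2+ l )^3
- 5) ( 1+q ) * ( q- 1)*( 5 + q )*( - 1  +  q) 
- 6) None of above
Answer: 6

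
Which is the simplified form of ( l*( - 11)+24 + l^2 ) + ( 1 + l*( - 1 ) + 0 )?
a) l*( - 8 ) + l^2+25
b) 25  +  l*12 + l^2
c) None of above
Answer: c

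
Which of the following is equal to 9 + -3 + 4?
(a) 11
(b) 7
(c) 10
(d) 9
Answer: c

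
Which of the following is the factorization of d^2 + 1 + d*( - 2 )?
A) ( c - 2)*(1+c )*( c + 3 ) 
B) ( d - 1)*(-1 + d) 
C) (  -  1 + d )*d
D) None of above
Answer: B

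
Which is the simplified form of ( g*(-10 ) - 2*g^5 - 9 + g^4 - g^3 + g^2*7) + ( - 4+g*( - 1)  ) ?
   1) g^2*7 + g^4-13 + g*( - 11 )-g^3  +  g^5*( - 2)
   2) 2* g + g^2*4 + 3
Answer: 1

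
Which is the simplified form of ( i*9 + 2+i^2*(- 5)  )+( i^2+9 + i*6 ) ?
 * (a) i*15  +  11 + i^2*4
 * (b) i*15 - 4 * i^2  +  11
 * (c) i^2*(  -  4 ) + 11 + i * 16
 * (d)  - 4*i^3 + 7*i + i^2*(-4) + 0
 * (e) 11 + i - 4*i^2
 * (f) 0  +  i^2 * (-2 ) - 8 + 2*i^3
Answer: b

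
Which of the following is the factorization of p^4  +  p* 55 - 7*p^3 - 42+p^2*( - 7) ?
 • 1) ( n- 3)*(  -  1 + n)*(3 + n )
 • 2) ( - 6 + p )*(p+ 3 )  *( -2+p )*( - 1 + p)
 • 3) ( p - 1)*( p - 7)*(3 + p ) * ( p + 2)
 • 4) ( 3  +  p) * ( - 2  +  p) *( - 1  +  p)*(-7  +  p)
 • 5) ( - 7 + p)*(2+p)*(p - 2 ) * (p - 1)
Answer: 4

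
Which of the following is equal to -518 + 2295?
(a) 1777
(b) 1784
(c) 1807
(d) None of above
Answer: a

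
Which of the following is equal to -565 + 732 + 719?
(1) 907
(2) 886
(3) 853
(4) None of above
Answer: 2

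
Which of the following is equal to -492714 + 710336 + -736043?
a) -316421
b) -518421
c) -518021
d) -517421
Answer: b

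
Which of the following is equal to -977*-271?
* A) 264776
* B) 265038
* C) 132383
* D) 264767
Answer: D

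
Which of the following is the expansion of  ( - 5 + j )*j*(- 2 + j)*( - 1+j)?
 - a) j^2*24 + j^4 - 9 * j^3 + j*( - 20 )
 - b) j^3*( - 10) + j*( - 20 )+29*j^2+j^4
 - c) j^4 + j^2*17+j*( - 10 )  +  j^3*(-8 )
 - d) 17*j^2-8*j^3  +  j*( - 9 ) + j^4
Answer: c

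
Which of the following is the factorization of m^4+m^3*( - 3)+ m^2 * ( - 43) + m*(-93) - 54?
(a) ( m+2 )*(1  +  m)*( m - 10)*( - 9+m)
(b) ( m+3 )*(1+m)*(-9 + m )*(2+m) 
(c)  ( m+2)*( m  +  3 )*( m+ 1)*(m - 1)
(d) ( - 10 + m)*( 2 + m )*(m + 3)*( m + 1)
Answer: b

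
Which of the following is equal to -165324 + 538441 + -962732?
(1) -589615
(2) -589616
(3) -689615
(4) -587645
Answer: 1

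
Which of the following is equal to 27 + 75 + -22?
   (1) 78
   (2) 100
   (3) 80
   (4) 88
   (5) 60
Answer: 3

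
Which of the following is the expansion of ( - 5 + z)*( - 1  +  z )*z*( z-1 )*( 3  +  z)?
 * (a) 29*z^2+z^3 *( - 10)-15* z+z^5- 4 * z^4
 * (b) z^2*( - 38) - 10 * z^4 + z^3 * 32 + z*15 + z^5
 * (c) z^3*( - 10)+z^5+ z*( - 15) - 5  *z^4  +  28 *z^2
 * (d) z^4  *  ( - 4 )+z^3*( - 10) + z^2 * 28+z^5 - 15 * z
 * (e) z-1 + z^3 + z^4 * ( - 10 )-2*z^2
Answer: d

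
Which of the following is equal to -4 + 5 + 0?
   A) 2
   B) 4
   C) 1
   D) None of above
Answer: C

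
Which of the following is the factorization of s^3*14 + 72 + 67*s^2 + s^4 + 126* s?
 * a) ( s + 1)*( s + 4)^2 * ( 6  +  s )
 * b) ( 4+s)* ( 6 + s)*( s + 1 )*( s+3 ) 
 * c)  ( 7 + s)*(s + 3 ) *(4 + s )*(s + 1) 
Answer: b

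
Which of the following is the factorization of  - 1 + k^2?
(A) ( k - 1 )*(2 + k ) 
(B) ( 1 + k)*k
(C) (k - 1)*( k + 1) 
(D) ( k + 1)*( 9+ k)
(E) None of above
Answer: C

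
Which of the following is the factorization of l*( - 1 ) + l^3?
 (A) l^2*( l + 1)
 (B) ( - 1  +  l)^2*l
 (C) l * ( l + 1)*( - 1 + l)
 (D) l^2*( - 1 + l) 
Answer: C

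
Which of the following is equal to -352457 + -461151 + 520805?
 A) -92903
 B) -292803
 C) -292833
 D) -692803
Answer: B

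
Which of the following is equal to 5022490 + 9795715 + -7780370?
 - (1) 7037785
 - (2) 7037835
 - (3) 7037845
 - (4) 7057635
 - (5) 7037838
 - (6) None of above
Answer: 2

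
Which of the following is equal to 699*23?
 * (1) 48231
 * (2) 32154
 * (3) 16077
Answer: 3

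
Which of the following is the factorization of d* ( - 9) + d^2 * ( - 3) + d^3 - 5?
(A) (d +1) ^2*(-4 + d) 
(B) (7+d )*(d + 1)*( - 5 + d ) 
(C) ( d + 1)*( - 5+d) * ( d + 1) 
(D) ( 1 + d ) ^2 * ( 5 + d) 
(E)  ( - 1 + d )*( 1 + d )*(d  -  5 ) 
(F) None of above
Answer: C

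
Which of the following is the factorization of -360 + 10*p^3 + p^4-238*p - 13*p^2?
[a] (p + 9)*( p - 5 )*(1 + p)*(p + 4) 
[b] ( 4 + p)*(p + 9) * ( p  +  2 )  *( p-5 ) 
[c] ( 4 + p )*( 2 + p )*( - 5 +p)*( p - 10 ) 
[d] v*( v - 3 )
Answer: b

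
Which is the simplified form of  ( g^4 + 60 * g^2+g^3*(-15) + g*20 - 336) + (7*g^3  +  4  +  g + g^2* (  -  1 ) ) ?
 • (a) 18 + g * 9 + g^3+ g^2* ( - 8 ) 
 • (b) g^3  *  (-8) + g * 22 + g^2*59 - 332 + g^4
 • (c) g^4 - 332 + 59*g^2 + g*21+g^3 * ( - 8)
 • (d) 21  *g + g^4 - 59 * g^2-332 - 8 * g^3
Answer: c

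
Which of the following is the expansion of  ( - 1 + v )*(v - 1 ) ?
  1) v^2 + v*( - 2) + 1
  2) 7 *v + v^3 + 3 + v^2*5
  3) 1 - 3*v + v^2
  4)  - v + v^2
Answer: 1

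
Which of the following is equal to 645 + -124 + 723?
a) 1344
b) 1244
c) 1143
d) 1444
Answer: b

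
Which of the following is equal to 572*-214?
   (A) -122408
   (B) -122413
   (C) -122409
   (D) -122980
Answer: A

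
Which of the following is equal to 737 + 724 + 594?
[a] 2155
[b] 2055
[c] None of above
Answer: b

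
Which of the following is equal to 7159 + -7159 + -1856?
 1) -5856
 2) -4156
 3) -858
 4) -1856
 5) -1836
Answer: 4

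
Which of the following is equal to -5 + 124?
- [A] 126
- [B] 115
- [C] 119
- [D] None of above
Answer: C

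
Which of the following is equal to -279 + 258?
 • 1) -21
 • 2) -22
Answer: 1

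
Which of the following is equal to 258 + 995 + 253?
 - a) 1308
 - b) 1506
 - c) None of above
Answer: b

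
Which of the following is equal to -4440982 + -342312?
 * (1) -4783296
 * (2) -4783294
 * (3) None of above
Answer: 2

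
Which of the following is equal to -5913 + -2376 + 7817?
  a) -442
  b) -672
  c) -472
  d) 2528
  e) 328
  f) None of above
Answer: c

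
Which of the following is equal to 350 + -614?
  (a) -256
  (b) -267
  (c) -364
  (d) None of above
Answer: d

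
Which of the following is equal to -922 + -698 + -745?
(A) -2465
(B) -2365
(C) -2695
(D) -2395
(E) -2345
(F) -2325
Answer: B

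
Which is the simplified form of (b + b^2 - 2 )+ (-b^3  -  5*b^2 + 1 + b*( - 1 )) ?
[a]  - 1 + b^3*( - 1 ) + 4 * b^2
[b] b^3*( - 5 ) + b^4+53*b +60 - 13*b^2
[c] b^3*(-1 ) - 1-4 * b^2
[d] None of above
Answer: c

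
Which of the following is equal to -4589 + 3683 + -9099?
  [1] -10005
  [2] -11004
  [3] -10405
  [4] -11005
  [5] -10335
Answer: 1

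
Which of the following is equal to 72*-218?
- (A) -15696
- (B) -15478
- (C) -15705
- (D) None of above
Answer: A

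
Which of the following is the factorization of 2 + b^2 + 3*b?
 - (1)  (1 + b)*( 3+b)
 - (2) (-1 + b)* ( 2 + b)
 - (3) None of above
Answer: 3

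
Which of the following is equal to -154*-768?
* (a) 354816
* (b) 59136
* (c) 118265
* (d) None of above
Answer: d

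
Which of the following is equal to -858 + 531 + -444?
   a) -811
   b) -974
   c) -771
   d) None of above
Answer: c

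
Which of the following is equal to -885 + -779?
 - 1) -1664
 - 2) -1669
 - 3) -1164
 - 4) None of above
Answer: 1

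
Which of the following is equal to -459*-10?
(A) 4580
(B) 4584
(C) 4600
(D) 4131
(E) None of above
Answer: E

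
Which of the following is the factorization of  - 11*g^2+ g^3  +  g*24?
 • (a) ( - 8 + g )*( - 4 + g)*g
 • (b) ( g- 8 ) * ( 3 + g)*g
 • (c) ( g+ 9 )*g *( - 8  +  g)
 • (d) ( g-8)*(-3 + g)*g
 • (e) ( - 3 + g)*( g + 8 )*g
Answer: d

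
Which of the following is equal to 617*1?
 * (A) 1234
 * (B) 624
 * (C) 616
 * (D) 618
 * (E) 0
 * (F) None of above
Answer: F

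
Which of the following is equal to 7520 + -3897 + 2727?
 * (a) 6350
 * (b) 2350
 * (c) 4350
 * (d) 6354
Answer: a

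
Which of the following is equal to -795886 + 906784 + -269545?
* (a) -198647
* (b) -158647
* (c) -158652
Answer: b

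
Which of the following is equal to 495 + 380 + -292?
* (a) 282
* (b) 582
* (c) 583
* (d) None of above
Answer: c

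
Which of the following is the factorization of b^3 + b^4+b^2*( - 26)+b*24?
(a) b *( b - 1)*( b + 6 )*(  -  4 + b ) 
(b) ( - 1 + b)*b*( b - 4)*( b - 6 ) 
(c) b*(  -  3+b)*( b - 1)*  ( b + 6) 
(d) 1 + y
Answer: a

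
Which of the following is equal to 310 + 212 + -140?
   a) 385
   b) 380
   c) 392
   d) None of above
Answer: d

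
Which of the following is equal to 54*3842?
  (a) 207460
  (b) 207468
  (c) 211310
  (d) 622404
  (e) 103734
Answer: b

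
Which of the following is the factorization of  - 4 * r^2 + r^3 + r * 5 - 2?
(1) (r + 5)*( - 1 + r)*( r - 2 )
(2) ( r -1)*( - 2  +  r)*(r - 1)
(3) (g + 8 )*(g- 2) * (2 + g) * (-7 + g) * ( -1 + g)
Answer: 2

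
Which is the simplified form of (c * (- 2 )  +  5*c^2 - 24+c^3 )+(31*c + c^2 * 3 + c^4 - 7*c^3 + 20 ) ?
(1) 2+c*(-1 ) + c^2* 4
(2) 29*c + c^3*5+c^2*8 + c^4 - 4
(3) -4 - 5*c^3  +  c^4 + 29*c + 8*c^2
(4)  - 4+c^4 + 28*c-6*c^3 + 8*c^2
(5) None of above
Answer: 5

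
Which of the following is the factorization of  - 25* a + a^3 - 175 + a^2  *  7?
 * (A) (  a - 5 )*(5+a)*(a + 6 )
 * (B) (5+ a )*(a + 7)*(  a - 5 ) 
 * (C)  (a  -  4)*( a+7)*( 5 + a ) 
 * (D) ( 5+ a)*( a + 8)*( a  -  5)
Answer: B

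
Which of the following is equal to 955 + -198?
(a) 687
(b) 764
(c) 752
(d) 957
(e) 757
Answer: e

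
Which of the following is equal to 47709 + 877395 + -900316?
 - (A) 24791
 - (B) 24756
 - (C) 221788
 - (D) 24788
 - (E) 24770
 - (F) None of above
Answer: D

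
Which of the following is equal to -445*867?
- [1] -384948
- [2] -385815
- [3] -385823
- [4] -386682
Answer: 2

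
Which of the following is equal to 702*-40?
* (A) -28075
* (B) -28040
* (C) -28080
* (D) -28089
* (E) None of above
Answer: C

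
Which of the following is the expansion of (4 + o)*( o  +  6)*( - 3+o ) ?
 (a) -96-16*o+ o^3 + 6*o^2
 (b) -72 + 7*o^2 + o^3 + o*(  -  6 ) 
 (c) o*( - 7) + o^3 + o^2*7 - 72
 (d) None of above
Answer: b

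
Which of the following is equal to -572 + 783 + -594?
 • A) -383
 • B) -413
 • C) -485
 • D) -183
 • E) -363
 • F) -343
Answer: A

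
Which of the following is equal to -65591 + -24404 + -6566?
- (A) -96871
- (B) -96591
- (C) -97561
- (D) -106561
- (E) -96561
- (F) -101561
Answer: E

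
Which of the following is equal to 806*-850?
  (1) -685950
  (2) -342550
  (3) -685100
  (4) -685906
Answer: 3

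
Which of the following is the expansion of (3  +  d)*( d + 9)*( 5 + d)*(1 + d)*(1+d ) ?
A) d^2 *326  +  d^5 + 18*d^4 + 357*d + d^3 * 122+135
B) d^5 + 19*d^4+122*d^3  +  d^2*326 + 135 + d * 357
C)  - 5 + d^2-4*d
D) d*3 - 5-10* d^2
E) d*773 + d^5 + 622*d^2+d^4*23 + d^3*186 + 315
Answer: B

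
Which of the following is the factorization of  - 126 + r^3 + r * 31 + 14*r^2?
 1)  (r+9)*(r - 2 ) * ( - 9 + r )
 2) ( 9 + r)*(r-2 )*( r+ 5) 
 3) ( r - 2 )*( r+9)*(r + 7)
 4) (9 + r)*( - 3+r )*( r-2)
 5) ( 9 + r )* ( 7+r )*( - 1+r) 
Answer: 3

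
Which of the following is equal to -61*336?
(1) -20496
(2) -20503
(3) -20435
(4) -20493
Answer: 1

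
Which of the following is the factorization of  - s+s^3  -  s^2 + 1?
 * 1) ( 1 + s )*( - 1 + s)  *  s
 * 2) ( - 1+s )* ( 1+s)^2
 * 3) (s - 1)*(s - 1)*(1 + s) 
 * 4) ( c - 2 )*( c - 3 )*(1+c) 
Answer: 3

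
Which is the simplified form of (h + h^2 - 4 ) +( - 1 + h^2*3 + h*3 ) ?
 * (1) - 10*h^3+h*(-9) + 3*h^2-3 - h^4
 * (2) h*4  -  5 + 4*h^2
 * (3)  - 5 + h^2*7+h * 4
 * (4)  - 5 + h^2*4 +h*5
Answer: 2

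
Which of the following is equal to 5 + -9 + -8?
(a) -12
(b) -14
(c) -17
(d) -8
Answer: a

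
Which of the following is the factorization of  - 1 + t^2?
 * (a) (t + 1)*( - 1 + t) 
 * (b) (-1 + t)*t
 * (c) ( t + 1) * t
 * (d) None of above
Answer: a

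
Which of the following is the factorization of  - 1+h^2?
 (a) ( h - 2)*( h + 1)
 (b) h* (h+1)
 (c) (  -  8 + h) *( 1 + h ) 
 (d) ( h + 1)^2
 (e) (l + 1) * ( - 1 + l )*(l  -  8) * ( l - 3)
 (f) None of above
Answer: f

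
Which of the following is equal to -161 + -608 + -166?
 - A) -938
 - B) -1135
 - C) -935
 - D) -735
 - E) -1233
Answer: C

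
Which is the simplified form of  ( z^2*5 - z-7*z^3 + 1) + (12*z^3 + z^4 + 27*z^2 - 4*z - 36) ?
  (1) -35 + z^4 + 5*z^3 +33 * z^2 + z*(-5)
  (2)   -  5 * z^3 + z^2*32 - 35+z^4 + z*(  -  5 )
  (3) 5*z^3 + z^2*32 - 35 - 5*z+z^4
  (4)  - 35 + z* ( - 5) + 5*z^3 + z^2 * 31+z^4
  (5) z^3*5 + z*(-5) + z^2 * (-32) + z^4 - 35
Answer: 3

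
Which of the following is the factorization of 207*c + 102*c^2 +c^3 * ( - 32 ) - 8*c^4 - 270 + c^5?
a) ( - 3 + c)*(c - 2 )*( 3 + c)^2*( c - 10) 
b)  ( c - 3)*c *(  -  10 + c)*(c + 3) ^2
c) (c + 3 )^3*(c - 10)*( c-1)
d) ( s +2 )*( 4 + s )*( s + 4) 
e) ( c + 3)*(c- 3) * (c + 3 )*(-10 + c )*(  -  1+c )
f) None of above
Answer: e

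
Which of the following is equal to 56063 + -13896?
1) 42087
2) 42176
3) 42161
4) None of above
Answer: 4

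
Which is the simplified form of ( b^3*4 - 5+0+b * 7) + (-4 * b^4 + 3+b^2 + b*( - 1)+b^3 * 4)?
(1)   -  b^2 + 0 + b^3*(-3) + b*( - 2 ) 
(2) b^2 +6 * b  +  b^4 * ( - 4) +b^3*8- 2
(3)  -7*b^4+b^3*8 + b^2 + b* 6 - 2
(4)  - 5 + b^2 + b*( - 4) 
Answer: 2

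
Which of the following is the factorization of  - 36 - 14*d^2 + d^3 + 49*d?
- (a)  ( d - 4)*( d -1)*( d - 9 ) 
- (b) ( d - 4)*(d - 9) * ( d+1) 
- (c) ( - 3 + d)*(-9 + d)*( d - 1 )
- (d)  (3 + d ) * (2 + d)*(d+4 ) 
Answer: a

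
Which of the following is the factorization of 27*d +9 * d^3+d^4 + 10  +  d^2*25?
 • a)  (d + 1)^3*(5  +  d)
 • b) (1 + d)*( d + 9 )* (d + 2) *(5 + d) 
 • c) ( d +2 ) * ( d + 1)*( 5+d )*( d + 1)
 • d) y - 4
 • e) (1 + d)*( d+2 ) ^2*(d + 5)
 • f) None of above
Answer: c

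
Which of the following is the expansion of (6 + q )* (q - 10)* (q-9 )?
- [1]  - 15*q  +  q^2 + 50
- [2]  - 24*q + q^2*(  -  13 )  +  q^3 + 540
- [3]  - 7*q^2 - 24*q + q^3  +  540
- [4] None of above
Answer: 2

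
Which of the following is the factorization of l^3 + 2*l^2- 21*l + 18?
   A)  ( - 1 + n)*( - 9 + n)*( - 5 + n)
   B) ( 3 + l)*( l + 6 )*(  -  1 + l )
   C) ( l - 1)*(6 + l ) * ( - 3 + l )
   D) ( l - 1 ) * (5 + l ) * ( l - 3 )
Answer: C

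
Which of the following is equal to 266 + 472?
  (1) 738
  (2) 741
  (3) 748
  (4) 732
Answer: 1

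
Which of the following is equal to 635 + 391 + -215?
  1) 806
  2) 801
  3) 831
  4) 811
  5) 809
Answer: 4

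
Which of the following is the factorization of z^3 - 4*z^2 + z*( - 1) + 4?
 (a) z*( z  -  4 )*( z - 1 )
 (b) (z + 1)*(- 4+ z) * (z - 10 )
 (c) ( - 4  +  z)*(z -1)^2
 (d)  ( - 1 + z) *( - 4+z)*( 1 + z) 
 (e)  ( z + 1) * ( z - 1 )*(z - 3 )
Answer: d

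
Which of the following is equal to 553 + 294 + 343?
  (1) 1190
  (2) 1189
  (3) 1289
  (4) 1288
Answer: 1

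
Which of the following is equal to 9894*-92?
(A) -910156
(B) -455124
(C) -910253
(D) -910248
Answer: D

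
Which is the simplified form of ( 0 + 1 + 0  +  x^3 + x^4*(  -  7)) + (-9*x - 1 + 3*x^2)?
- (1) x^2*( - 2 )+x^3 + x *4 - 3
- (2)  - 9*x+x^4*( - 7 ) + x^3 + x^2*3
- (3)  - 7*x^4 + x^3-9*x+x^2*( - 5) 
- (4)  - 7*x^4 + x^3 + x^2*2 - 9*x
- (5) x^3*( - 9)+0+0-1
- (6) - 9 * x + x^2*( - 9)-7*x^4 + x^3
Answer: 2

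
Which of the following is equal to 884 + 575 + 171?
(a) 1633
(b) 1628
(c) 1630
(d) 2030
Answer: c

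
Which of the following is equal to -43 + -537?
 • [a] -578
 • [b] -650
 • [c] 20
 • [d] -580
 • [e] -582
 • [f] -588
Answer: d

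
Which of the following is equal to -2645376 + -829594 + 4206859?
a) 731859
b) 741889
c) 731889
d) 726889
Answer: c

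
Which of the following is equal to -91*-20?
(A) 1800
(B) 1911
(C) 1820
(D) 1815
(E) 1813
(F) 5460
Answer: C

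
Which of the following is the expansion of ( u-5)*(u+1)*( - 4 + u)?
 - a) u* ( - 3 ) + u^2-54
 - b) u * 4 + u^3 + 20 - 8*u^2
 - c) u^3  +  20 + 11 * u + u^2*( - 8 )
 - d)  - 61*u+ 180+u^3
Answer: c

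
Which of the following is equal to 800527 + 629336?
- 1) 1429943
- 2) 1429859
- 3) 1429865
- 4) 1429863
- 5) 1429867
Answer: 4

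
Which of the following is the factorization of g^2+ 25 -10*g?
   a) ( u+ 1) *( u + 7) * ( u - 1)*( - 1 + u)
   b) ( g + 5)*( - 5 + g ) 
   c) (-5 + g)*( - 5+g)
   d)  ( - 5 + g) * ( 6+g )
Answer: c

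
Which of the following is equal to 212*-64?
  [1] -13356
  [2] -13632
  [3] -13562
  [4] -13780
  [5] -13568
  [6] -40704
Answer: 5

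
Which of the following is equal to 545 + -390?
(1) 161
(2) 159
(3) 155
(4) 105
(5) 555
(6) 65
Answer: 3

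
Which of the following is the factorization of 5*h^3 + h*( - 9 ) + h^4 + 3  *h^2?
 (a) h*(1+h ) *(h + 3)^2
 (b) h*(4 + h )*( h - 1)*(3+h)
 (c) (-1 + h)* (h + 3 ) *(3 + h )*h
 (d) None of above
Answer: c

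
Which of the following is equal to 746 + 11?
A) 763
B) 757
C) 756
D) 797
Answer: B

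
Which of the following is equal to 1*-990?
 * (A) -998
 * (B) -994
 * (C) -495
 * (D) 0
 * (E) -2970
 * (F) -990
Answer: F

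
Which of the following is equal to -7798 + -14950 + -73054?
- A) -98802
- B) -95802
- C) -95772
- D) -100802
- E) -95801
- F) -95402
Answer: B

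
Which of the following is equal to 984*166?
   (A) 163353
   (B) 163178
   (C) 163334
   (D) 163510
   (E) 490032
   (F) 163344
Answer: F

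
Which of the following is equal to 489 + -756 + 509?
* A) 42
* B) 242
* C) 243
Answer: B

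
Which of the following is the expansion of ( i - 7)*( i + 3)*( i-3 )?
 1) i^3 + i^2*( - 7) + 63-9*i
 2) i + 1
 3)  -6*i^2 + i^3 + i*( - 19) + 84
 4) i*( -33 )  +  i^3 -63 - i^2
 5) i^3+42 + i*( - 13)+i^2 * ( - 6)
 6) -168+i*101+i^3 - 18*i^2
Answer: 1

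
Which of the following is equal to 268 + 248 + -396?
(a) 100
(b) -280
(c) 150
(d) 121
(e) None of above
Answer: e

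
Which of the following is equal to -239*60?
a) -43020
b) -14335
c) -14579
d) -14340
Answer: d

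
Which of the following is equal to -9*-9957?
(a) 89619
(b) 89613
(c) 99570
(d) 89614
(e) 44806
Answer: b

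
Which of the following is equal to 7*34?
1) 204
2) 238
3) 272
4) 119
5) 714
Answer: 2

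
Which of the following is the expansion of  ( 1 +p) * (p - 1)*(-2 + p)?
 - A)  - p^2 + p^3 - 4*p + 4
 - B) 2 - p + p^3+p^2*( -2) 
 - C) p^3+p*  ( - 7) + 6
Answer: B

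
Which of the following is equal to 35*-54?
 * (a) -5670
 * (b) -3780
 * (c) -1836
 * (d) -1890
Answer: d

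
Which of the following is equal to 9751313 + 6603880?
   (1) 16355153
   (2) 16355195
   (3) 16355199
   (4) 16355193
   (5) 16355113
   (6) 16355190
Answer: 4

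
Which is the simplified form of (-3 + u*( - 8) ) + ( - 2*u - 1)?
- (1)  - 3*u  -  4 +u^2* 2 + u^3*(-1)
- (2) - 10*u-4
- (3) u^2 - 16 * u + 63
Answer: 2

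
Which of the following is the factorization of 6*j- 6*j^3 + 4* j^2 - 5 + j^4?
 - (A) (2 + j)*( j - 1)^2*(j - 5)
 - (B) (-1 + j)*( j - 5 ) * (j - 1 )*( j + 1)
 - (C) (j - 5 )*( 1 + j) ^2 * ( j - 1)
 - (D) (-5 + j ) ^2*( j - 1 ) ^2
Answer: B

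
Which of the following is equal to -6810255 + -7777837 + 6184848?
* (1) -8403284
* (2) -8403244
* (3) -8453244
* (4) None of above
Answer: 2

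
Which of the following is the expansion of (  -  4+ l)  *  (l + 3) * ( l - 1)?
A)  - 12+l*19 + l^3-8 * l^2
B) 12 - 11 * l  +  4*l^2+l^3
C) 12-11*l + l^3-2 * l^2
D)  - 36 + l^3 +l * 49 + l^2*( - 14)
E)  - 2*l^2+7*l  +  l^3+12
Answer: C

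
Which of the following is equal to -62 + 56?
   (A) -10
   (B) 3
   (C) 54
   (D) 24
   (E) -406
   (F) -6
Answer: F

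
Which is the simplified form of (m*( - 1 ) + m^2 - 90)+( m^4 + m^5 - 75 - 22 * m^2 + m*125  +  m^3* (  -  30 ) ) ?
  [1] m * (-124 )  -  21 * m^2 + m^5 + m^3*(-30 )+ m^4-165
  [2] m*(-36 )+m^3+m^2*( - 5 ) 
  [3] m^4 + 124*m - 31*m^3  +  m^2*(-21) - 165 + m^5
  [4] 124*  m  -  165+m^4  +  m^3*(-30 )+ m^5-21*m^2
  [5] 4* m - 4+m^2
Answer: 4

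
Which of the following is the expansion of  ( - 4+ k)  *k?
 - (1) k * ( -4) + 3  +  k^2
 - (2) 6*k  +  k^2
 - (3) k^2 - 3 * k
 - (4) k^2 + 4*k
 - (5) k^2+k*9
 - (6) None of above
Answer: 6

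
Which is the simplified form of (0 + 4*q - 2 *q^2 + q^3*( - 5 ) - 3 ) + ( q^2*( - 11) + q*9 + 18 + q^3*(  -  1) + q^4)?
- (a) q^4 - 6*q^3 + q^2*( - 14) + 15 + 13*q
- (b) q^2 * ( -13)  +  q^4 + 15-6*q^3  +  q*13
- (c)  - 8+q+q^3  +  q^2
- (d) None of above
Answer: b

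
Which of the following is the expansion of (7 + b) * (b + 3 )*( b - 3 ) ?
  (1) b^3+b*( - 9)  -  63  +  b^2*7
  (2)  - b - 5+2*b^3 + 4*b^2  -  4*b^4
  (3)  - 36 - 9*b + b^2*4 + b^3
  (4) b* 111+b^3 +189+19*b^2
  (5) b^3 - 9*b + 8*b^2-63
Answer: 1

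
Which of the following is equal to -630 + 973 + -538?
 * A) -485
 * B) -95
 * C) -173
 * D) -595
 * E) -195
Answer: E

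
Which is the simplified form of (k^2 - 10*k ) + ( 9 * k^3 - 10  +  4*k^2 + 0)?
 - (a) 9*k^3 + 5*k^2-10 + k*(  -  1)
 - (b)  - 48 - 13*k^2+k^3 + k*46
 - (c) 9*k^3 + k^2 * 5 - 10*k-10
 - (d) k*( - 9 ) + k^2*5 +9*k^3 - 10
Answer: c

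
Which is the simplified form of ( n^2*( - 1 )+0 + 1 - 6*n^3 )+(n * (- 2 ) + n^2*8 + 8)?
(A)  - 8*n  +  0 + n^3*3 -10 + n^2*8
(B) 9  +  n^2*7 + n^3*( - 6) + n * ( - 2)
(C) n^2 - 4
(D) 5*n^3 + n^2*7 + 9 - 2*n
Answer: B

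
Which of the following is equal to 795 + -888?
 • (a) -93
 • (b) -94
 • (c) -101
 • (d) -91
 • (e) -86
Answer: a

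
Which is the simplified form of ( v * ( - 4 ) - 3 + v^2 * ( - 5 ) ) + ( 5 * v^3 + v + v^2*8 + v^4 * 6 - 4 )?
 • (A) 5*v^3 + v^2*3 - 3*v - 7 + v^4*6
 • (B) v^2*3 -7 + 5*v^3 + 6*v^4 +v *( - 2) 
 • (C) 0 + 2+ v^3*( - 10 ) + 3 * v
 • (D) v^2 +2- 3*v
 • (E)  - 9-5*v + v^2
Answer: A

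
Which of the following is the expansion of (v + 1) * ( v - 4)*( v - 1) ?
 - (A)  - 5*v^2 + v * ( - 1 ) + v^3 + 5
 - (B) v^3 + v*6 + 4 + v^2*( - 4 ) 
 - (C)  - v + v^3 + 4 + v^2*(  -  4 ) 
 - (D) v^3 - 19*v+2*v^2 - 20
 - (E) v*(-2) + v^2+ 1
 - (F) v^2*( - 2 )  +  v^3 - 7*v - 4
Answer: C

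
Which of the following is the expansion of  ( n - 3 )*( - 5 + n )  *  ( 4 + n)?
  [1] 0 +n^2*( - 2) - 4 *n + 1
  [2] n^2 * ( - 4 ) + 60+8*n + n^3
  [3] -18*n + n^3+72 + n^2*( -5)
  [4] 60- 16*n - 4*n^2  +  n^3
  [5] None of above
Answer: 5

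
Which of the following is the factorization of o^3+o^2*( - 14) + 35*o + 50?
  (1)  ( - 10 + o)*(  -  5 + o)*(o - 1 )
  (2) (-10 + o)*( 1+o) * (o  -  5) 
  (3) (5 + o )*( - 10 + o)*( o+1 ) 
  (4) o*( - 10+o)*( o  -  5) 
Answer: 2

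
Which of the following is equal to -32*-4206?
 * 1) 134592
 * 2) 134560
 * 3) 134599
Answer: 1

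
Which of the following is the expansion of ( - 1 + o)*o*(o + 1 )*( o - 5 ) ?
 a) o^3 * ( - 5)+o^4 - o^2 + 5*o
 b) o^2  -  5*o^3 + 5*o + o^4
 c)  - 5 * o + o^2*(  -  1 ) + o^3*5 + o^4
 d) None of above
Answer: a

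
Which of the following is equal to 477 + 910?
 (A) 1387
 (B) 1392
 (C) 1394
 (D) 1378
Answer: A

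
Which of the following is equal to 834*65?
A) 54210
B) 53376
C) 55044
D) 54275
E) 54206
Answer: A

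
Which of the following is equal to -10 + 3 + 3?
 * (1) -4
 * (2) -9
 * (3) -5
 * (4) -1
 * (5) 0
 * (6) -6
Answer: 1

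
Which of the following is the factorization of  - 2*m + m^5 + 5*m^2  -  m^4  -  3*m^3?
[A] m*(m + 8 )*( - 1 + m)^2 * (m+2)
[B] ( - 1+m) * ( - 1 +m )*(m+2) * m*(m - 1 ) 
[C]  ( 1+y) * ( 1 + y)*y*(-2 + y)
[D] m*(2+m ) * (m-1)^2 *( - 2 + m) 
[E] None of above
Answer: B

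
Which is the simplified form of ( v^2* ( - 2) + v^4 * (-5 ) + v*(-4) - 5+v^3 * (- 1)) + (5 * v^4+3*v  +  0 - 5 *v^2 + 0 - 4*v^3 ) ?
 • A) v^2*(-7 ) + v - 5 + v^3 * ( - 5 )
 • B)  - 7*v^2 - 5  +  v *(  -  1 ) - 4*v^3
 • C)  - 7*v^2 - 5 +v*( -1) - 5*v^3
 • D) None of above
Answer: C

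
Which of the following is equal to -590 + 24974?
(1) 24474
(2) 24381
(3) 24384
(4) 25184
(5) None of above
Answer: 3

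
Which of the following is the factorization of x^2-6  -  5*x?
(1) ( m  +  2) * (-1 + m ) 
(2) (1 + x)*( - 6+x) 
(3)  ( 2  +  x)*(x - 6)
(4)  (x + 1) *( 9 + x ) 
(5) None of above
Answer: 2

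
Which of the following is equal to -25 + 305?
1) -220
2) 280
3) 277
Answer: 2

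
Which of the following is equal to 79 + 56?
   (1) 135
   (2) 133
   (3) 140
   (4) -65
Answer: 1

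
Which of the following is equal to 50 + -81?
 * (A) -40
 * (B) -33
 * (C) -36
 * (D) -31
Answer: D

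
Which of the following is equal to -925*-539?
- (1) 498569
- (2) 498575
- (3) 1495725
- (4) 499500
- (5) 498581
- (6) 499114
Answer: 2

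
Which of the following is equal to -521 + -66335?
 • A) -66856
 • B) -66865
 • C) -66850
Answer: A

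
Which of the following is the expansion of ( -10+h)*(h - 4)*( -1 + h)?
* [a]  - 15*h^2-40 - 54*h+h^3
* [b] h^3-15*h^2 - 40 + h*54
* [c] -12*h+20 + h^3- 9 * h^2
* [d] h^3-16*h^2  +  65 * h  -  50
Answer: b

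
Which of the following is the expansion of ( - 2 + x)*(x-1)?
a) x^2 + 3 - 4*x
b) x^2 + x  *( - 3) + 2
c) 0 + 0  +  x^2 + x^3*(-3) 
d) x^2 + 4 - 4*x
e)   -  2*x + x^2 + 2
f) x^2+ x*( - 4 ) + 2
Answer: b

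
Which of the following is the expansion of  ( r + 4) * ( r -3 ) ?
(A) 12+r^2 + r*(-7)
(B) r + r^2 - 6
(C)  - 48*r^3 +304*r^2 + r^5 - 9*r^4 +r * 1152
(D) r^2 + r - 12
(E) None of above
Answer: D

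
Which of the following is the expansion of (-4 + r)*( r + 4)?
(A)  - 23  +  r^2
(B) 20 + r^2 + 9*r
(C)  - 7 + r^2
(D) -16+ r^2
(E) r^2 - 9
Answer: D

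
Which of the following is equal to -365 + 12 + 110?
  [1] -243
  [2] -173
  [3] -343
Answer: 1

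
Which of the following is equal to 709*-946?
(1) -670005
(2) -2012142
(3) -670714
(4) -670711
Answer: 3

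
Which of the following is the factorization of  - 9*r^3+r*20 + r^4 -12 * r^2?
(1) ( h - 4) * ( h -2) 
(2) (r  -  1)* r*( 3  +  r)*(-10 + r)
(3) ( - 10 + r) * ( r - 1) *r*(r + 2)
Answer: 3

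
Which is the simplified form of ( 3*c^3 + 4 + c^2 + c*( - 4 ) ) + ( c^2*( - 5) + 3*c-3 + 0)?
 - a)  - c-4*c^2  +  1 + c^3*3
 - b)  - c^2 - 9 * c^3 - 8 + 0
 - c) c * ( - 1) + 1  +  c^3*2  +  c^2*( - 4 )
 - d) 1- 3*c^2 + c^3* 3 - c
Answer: a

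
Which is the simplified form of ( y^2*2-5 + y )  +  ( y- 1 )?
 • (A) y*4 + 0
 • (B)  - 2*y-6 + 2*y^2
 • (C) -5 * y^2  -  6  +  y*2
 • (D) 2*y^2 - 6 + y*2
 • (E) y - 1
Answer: D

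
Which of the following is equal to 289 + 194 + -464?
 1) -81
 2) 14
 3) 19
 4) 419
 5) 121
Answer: 3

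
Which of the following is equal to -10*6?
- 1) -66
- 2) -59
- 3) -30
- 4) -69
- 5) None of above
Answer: 5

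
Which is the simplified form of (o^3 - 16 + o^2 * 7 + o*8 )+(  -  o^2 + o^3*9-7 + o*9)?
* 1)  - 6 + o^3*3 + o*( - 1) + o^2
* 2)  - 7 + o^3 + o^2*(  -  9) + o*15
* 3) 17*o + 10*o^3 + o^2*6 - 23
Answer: 3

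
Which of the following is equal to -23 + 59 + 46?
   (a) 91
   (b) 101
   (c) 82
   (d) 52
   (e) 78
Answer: c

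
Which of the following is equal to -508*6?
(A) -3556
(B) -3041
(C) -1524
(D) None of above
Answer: D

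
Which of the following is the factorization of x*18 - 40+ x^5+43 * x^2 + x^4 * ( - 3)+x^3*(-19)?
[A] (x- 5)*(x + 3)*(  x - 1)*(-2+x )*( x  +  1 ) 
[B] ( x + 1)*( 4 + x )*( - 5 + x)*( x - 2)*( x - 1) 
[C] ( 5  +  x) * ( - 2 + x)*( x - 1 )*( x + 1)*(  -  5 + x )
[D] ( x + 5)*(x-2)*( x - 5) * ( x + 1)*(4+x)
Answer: B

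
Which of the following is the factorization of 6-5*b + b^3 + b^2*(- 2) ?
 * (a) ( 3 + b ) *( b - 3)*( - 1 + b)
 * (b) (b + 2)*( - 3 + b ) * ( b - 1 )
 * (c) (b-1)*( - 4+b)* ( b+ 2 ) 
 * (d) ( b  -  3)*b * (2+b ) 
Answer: b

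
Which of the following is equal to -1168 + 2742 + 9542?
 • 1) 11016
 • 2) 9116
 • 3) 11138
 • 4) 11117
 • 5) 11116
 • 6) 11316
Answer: 5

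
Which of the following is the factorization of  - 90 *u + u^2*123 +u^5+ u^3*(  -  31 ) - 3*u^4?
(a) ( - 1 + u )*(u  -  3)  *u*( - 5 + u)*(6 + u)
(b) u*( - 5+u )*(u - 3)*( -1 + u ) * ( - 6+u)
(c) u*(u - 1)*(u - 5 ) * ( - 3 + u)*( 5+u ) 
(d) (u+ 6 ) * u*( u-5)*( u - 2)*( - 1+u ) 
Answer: a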